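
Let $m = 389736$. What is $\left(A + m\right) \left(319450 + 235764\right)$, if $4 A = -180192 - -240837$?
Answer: $\frac{449609243523}{2} \approx 2.248 \cdot 10^{11}$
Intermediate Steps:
$A = \frac{60645}{4}$ ($A = \frac{-180192 - -240837}{4} = \frac{-180192 + 240837}{4} = \frac{1}{4} \cdot 60645 = \frac{60645}{4} \approx 15161.0$)
$\left(A + m\right) \left(319450 + 235764\right) = \left(\frac{60645}{4} + 389736\right) \left(319450 + 235764\right) = \frac{1619589}{4} \cdot 555214 = \frac{449609243523}{2}$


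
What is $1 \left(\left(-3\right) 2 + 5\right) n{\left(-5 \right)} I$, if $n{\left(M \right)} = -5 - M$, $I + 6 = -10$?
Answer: $0$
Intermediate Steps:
$I = -16$ ($I = -6 - 10 = -16$)
$1 \left(\left(-3\right) 2 + 5\right) n{\left(-5 \right)} I = 1 \left(\left(-3\right) 2 + 5\right) \left(-5 - -5\right) \left(-16\right) = 1 \left(-6 + 5\right) \left(-5 + 5\right) \left(-16\right) = 1 \left(\left(-1\right) 0\right) \left(-16\right) = 1 \cdot 0 \left(-16\right) = 0 \left(-16\right) = 0$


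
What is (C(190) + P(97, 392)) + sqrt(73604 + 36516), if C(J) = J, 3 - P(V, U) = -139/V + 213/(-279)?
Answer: 1760867/9021 + 2*sqrt(27530) ≈ 527.04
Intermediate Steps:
P(V, U) = 350/93 + 139/V (P(V, U) = 3 - (-139/V + 213/(-279)) = 3 - (-139/V + 213*(-1/279)) = 3 - (-139/V - 71/93) = 3 - (-71/93 - 139/V) = 3 + (71/93 + 139/V) = 350/93 + 139/V)
(C(190) + P(97, 392)) + sqrt(73604 + 36516) = (190 + (350/93 + 139/97)) + sqrt(73604 + 36516) = (190 + (350/93 + 139*(1/97))) + sqrt(110120) = (190 + (350/93 + 139/97)) + 2*sqrt(27530) = (190 + 46877/9021) + 2*sqrt(27530) = 1760867/9021 + 2*sqrt(27530)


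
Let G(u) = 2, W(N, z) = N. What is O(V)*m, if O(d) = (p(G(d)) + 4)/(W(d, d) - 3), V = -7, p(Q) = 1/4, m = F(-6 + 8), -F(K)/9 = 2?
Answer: 153/20 ≈ 7.6500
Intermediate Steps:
F(K) = -18 (F(K) = -9*2 = -18)
m = -18
p(Q) = ¼
O(d) = 17/(4*(-3 + d)) (O(d) = (¼ + 4)/(d - 3) = 17/(4*(-3 + d)))
O(V)*m = (17/(4*(-3 - 7)))*(-18) = ((17/4)/(-10))*(-18) = ((17/4)*(-⅒))*(-18) = -17/40*(-18) = 153/20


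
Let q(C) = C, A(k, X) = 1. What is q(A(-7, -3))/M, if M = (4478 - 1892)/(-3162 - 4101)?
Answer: -2421/862 ≈ -2.8086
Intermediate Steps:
M = -862/2421 (M = 2586/(-7263) = 2586*(-1/7263) = -862/2421 ≈ -0.35605)
q(A(-7, -3))/M = 1/(-862/2421) = 1*(-2421/862) = -2421/862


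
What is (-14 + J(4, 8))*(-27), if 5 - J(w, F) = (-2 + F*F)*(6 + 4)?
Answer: 16983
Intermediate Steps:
J(w, F) = 25 - 10*F² (J(w, F) = 5 - (-2 + F*F)*(6 + 4) = 5 - (-2 + F²)*10 = 5 - (-20 + 10*F²) = 5 + (20 - 10*F²) = 25 - 10*F²)
(-14 + J(4, 8))*(-27) = (-14 + (25 - 10*8²))*(-27) = (-14 + (25 - 10*64))*(-27) = (-14 + (25 - 640))*(-27) = (-14 - 615)*(-27) = -629*(-27) = 16983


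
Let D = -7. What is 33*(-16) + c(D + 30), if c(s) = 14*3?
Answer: -486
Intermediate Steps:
c(s) = 42
33*(-16) + c(D + 30) = 33*(-16) + 42 = -528 + 42 = -486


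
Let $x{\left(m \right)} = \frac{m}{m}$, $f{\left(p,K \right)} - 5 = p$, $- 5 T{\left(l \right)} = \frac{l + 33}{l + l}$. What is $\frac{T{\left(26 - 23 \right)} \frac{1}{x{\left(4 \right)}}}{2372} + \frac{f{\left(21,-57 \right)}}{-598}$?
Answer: $- \frac{5999}{136390} \approx -0.043984$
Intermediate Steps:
$T{\left(l \right)} = - \frac{33 + l}{10 l}$ ($T{\left(l \right)} = - \frac{\left(l + 33\right) \frac{1}{l + l}}{5} = - \frac{\left(33 + l\right) \frac{1}{2 l}}{5} = - \frac{\frac{1}{2} \frac{1}{l} \left(33 + l\right)}{5} = - \frac{33 + l}{10 l}$)
$f{\left(p,K \right)} = 5 + p$
$x{\left(m \right)} = 1$
$\frac{T{\left(26 - 23 \right)} \frac{1}{x{\left(4 \right)}}}{2372} + \frac{f{\left(21,-57 \right)}}{-598} = \frac{\frac{-33 - \left(26 - 23\right)}{10 \left(26 - 23\right)} 1^{-1}}{2372} + \frac{5 + 21}{-598} = \frac{-33 - \left(26 - 23\right)}{10 \left(26 - 23\right)} 1 \cdot \frac{1}{2372} + 26 \left(- \frac{1}{598}\right) = \frac{-33 - 3}{10 \cdot 3} \cdot 1 \cdot \frac{1}{2372} - \frac{1}{23} = \frac{1}{10} \cdot \frac{1}{3} \left(-33 - 3\right) 1 \cdot \frac{1}{2372} - \frac{1}{23} = \frac{1}{10} \cdot \frac{1}{3} \left(-36\right) 1 \cdot \frac{1}{2372} - \frac{1}{23} = \left(- \frac{6}{5}\right) 1 \cdot \frac{1}{2372} - \frac{1}{23} = \left(- \frac{6}{5}\right) \frac{1}{2372} - \frac{1}{23} = - \frac{3}{5930} - \frac{1}{23} = - \frac{5999}{136390}$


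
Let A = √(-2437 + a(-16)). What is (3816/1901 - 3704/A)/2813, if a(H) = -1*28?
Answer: 3816/5347513 + 3704*I*√2465/6934045 ≈ 0.0007136 + 0.026521*I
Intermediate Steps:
a(H) = -28
A = I*√2465 (A = √(-2437 - 28) = √(-2465) = I*√2465 ≈ 49.649*I)
(3816/1901 - 3704/A)/2813 = (3816/1901 - 3704*(-I*√2465/2465))/2813 = (3816*(1/1901) - (-3704)*I*√2465/2465)*(1/2813) = (3816/1901 + 3704*I*√2465/2465)*(1/2813) = 3816/5347513 + 3704*I*√2465/6934045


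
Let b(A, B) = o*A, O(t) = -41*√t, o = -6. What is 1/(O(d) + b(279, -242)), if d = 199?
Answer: -1674/2467757 + 41*√199/2467757 ≈ -0.00044398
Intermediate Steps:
b(A, B) = -6*A
1/(O(d) + b(279, -242)) = 1/(-41*√199 - 6*279) = 1/(-41*√199 - 1674) = 1/(-1674 - 41*√199)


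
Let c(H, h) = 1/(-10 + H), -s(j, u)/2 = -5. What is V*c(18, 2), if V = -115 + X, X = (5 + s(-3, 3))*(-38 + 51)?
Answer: 10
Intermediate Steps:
s(j, u) = 10 (s(j, u) = -2*(-5) = 10)
X = 195 (X = (5 + 10)*(-38 + 51) = 15*13 = 195)
V = 80 (V = -115 + 195 = 80)
V*c(18, 2) = 80/(-10 + 18) = 80/8 = 80*(1/8) = 10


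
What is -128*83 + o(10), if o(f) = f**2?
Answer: -10524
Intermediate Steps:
-128*83 + o(10) = -128*83 + 10**2 = -10624 + 100 = -10524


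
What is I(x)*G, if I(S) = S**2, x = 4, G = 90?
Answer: 1440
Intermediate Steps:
I(x)*G = 4**2*90 = 16*90 = 1440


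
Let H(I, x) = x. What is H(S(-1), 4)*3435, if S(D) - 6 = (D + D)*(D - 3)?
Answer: 13740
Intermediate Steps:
S(D) = 6 + 2*D*(-3 + D) (S(D) = 6 + (D + D)*(D - 3) = 6 + (2*D)*(-3 + D) = 6 + 2*D*(-3 + D))
H(S(-1), 4)*3435 = 4*3435 = 13740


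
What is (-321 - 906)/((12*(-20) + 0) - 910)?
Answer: 1227/1150 ≈ 1.0670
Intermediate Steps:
(-321 - 906)/((12*(-20) + 0) - 910) = -1227/((-240 + 0) - 910) = -1227/(-240 - 910) = -1227/(-1150) = -1227*(-1/1150) = 1227/1150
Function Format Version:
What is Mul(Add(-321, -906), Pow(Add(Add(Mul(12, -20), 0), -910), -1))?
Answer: Rational(1227, 1150) ≈ 1.0670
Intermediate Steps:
Mul(Add(-321, -906), Pow(Add(Add(Mul(12, -20), 0), -910), -1)) = Mul(-1227, Pow(Add(Add(-240, 0), -910), -1)) = Mul(-1227, Pow(Add(-240, -910), -1)) = Mul(-1227, Pow(-1150, -1)) = Mul(-1227, Rational(-1, 1150)) = Rational(1227, 1150)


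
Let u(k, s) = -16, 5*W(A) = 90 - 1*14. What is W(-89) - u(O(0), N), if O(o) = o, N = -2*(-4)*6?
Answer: 156/5 ≈ 31.200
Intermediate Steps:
W(A) = 76/5 (W(A) = (90 - 1*14)/5 = (90 - 14)/5 = (⅕)*76 = 76/5)
N = 48 (N = 8*6 = 48)
W(-89) - u(O(0), N) = 76/5 - 1*(-16) = 76/5 + 16 = 156/5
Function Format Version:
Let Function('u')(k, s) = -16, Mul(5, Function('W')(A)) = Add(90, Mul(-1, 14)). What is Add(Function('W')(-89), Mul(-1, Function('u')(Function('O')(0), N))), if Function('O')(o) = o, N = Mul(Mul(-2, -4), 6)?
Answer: Rational(156, 5) ≈ 31.200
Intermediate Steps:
Function('W')(A) = Rational(76, 5) (Function('W')(A) = Mul(Rational(1, 5), Add(90, Mul(-1, 14))) = Mul(Rational(1, 5), Add(90, -14)) = Mul(Rational(1, 5), 76) = Rational(76, 5))
N = 48 (N = Mul(8, 6) = 48)
Add(Function('W')(-89), Mul(-1, Function('u')(Function('O')(0), N))) = Add(Rational(76, 5), Mul(-1, -16)) = Add(Rational(76, 5), 16) = Rational(156, 5)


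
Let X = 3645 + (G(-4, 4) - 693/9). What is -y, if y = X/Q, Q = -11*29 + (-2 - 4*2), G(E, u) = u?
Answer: 76/7 ≈ 10.857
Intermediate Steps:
Q = -329 (Q = -319 + (-2 - 8) = -319 - 10 = -329)
X = 3572 (X = 3645 + (4 - 693/9) = 3645 + (4 - 33*7/3) = 3645 + (4 - 77) = 3645 - 73 = 3572)
y = -76/7 (y = 3572/(-329) = 3572*(-1/329) = -76/7 ≈ -10.857)
-y = -1*(-76/7) = 76/7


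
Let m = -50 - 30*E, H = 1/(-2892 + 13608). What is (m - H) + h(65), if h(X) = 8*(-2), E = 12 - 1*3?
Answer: -3600577/10716 ≈ -336.00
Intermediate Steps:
E = 9 (E = 12 - 3 = 9)
H = 1/10716 ≈ 9.3318e-5
h(X) = -16
m = -320 (m = -50 - 30*9 = -50 - 270 = -320)
(m - H) + h(65) = (-320 - 1*1/10716) - 16 = (-320 - 1/10716) - 16 = -3429121/10716 - 16 = -3600577/10716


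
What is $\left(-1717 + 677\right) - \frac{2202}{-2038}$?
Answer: $- \frac{1058659}{1019} \approx -1038.9$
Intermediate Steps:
$\left(-1717 + 677\right) - \frac{2202}{-2038} = -1040 - - \frac{1101}{1019} = -1040 + \frac{1101}{1019} = - \frac{1058659}{1019}$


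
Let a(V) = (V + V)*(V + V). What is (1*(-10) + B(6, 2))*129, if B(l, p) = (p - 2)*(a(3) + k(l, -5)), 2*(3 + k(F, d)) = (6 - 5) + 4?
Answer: -1290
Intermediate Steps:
a(V) = 4*V² (a(V) = (2*V)*(2*V) = 4*V²)
k(F, d) = -½ (k(F, d) = -3 + ((6 - 5) + 4)/2 = -3 + (1 + 4)/2 = -3 + (½)*5 = -3 + 5/2 = -½)
B(l, p) = -71 + 71*p/2 (B(l, p) = (p - 2)*(4*3² - ½) = (-2 + p)*(4*9 - ½) = (-2 + p)*(36 - ½) = (-2 + p)*(71/2) = -71 + 71*p/2)
(1*(-10) + B(6, 2))*129 = (1*(-10) + (-71 + (71/2)*2))*129 = (-10 + (-71 + 71))*129 = (-10 + 0)*129 = -10*129 = -1290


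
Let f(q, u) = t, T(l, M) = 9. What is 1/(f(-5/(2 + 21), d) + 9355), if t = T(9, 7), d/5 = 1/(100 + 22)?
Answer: 1/9364 ≈ 0.00010679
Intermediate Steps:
d = 5/122 (d = 5/(100 + 22) = 5/122 ≈ 0.040984)
t = 9
f(q, u) = 9
1/(f(-5/(2 + 21), d) + 9355) = 1/(9 + 9355) = 1/9364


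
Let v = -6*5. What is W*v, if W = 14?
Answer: -420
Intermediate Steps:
v = -30
W*v = 14*(-30) = -420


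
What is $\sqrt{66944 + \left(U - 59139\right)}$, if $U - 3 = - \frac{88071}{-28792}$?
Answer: $\frac{\sqrt{1618801458386}}{14396} \approx 88.38$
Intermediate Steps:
$U = \frac{174447}{28792}$ ($U = 3 - \frac{88071}{-28792} = 3 - 88071 \left(- \frac{1}{28792}\right) = 3 - - \frac{88071}{28792} = 3 + \frac{88071}{28792} = \frac{174447}{28792} \approx 6.0589$)
$\sqrt{66944 + \left(U - 59139\right)} = \sqrt{66944 + \left(\frac{174447}{28792} - 59139\right)} = \sqrt{66944 - \frac{1702555641}{28792}} = \sqrt{\frac{224896007}{28792}} = \frac{\sqrt{1618801458386}}{14396}$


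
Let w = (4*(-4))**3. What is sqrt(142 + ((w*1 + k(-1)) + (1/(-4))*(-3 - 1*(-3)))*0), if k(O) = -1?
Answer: sqrt(142) ≈ 11.916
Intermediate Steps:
w = -4096 (w = (-16)**3 = -4096)
sqrt(142 + ((w*1 + k(-1)) + (1/(-4))*(-3 - 1*(-3)))*0) = sqrt(142 + ((-4096*1 - 1) + (1/(-4))*(-3 - 1*(-3)))*0) = sqrt(142 + ((-4096 - 1) + (1*(-1/4))*(-3 + 3))*0) = sqrt(142 + (-4097 - 1/4*0)*0) = sqrt(142 + (-4097 + 0)*0) = sqrt(142 - 4097*0) = sqrt(142 + 0) = sqrt(142)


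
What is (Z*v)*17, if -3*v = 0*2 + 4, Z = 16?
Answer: -1088/3 ≈ -362.67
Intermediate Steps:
v = -4/3 (v = -(0*2 + 4)/3 = -(0 + 4)/3 = -1/3*4 = -4/3 ≈ -1.3333)
(Z*v)*17 = (16*(-4/3))*17 = -64/3*17 = -1088/3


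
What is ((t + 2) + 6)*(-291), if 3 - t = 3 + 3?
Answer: -1455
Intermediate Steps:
t = -3 (t = 3 - (3 + 3) = 3 - 1*6 = 3 - 6 = -3)
((t + 2) + 6)*(-291) = ((-3 + 2) + 6)*(-291) = (-1 + 6)*(-291) = 5*(-291) = -1455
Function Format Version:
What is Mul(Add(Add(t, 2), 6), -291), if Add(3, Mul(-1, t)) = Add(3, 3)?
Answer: -1455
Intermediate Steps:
t = -3 (t = Add(3, Mul(-1, Add(3, 3))) = Add(3, Mul(-1, 6)) = Add(3, -6) = -3)
Mul(Add(Add(t, 2), 6), -291) = Mul(Add(Add(-3, 2), 6), -291) = Mul(Add(-1, 6), -291) = Mul(5, -291) = -1455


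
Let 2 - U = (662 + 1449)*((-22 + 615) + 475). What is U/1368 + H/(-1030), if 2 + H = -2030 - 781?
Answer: -579583549/352260 ≈ -1645.3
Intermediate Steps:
U = -2254546 (U = 2 - (662 + 1449)*((-22 + 615) + 475) = 2 - 2111*(593 + 475) = 2 - 2111*1068 = 2 - 1*2254548 = 2 - 2254548 = -2254546)
H = -2813 (H = -2 + (-2030 - 781) = -2 - 2811 = -2813)
U/1368 + H/(-1030) = -2254546/1368 - 2813/(-1030) = -2254546*1/1368 - 2813*(-1/1030) = -1127273/684 + 2813/1030 = -579583549/352260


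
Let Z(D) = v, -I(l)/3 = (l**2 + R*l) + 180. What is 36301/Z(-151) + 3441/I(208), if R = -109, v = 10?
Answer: 377016451/103860 ≈ 3630.0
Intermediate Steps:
I(l) = -540 - 3*l**2 + 327*l (I(l) = -3*((l**2 - 109*l) + 180) = -3*(180 + l**2 - 109*l) = -540 - 3*l**2 + 327*l)
Z(D) = 10
36301/Z(-151) + 3441/I(208) = 36301/10 + 3441/(-540 - 3*208**2 + 327*208) = 36301*(1/10) + 3441/(-540 - 3*43264 + 68016) = 36301/10 + 3441/(-540 - 129792 + 68016) = 36301/10 + 3441/(-62316) = 36301/10 + 3441*(-1/62316) = 36301/10 - 1147/20772 = 377016451/103860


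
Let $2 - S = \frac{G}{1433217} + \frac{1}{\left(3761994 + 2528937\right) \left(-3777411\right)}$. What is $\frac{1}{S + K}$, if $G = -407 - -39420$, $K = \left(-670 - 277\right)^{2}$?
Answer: $\frac{11352718220966931699}{10181242271435984637231517} \approx 1.1151 \cdot 10^{-6}$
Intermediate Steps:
$K = 896809$ ($K = \left(-947\right)^{2} = 896809$)
$G = 39013$ ($G = -407 + 39420 = 39013$)
$S = \frac{22396408851587183026}{11352718220966931699}$ ($S = 2 - \left(\frac{39013}{1433217} + \frac{1}{\left(3761994 + 2528937\right) \left(-3777411\right)}\right) = 2 - \left(39013 \cdot \frac{1}{1433217} + \frac{1}{6290931} \left(- \frac{1}{3777411}\right)\right) = 2 - \left(\frac{39013}{1433217} + \frac{1}{6290931} \left(- \frac{1}{3777411}\right)\right) = 2 - \left(\frac{39013}{1433217} - \frac{1}{23763431959641}\right) = 2 - \frac{309027590346680372}{11352718220966931699} = \frac{22396408851587183026}{11352718220966931699} \approx 1.9728$)
$\frac{1}{S + K} = \frac{1}{\frac{22396408851587183026}{11352718220966931699} + 896809} = \frac{1}{\frac{10181242271435984637231517}{11352718220966931699}} = \frac{11352718220966931699}{10181242271435984637231517}$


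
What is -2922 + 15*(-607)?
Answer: -12027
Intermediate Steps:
-2922 + 15*(-607) = -2922 - 9105 = -12027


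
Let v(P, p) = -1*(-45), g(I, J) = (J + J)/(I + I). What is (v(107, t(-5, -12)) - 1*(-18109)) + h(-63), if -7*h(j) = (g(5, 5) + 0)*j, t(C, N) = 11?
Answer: 18163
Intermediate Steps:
g(I, J) = J/I (g(I, J) = (2*J)/((2*I)) = (2*J)*(1/(2*I)) = J/I)
v(P, p) = 45
h(j) = -j/7 (h(j) = -(5/5 + 0)*j/7 = -(5*(⅕) + 0)*j/7 = -(1 + 0)*j/7 = -j/7)
(v(107, t(-5, -12)) - 1*(-18109)) + h(-63) = (45 - 1*(-18109)) - ⅐*(-63) = (45 + 18109) + 9 = 18154 + 9 = 18163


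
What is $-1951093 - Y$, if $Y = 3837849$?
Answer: $-5788942$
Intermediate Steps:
$-1951093 - Y = -1951093 - 3837849 = -5788942$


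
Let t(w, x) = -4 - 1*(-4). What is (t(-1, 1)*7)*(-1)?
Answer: 0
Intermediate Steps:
t(w, x) = 0 (t(w, x) = -4 + 4 = 0)
(t(-1, 1)*7)*(-1) = (0*7)*(-1) = 0*(-1) = 0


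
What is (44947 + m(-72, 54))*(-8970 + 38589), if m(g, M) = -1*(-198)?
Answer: 1337149755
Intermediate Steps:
m(g, M) = 198
(44947 + m(-72, 54))*(-8970 + 38589) = (44947 + 198)*(-8970 + 38589) = 45145*29619 = 1337149755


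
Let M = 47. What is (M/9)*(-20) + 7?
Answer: -877/9 ≈ -97.444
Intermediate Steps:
(M/9)*(-20) + 7 = (47/9)*(-20) + 7 = -940/9 + 7 = -877/9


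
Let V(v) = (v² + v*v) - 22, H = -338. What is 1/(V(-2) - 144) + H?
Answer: -53405/158 ≈ -338.01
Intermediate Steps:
V(v) = -22 + 2*v² (V(v) = (v² + v²) - 22 = 2*v² - 22 = -22 + 2*v²)
1/(V(-2) - 144) + H = 1/((-22 + 2*(-2)²) - 144) - 338 = 1/((-22 + 2*4) - 144) - 338 = 1/((-22 + 8) - 144) - 338 = 1/(-14 - 144) - 338 = 1/(-158) - 338 = -1/158 - 338 = -53405/158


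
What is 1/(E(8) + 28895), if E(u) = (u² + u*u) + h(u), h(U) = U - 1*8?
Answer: 1/29023 ≈ 3.4455e-5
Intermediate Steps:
h(U) = -8 + U (h(U) = U - 8 = -8 + U)
E(u) = -8 + u + 2*u² (E(u) = (u² + u*u) + (-8 + u) = (u² + u²) + (-8 + u) = 2*u² + (-8 + u) = -8 + u + 2*u²)
1/(E(8) + 28895) = 1/((-8 + 8 + 2*8²) + 28895) = 1/((-8 + 8 + 2*64) + 28895) = 1/((-8 + 8 + 128) + 28895) = 1/(128 + 28895) = 1/29023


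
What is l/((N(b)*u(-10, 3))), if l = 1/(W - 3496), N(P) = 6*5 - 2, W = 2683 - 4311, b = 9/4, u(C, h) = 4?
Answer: -1/573888 ≈ -1.7425e-6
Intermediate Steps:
b = 9/4 (b = 9*(¼) = 9/4 ≈ 2.2500)
W = -1628
N(P) = 28 (N(P) = 30 - 2 = 28)
l = -1/5124 (l = 1/(-1628 - 3496) = 1/(-5124) = -1/5124 ≈ -0.00019516)
l/((N(b)*u(-10, 3))) = -1/(5124*(28*4)) = -1/5124/112 = -1/5124*1/112 = -1/573888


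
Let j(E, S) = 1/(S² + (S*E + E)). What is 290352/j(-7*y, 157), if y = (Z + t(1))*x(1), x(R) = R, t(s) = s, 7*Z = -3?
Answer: 6973383984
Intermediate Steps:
Z = -3/7 (Z = (⅐)*(-3) = -3/7 ≈ -0.42857)
y = 4/7 (y = (-3/7 + 1)*1 = (4/7)*1 = 4/7 ≈ 0.57143)
j(E, S) = 1/(E + S² + E*S) (j(E, S) = 1/(S² + (E*S + E)) = 1/(S² + (E + E*S)) = 1/(E + S² + E*S))
290352/j(-7*y, 157) = 290352/(1/(-7*4/7 + 157² - 7*4/7*157)) = 290352/(1/(-4 + 24649 - 4*157)) = 290352/(1/(-4 + 24649 - 628)) = 290352/(1/24017) = 290352*24017 = 6973383984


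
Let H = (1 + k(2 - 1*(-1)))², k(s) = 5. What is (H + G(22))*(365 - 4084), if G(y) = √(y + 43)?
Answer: -133884 - 3719*√65 ≈ -1.6387e+5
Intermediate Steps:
G(y) = √(43 + y)
H = 36 (H = (1 + 5)² = 6² = 36)
(H + G(22))*(365 - 4084) = (36 + √(43 + 22))*(365 - 4084) = (36 + √65)*(-3719) = -133884 - 3719*√65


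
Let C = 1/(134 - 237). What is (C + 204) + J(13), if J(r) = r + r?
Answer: 23689/103 ≈ 229.99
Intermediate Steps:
J(r) = 2*r
C = -1/103 (C = 1/(-103) = -1/103 ≈ -0.0097087)
(C + 204) + J(13) = (-1/103 + 204) + 2*13 = 21011/103 + 26 = 23689/103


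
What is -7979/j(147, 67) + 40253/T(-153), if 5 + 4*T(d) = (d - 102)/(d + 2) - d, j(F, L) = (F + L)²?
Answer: 1113249189015/1035126988 ≈ 1075.5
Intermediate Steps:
T(d) = -5/4 - d/4 + (-102 + d)/(4*(2 + d)) (T(d) = -5/4 + ((d - 102)/(d + 2) - d)/4 = -5/4 + ((-102 + d)/(2 + d) - d)/4 = -5/4 + (-d + (-102 + d)/(2 + d))/4 = -5/4 + (-d/4 + (-102 + d)/(4*(2 + d))) = -5/4 - d/4 + (-102 + d)/(4*(2 + d)))
-7979/j(147, 67) + 40253/T(-153) = -7979/(147 + 67)² + 40253/(((-112 - 1*(-153)² - 6*(-153))/(4*(2 - 153)))) = -7979/(214²) + 40253/(((¼)*(-112 - 1*23409 + 918)/(-151))) = -7979/45796 + 40253/(((¼)*(-1/151)*(-112 - 23409 + 918))) = -7979*1/45796 + 40253/(((¼)*(-1/151)*(-22603))) = -7979/45796 + 40253/(22603/604) = -7979/45796 + 40253*(604/22603) = -7979/45796 + 24312812/22603 = 1113249189015/1035126988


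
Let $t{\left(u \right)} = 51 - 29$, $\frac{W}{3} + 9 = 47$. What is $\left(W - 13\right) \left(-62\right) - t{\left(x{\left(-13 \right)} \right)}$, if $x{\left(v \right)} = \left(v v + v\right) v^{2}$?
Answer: $-6284$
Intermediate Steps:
$W = 114$ ($W = -27 + 3 \cdot 47 = -27 + 141 = 114$)
$x{\left(v \right)} = v^{2} \left(v + v^{2}\right)$ ($x{\left(v \right)} = \left(v^{2} + v\right) v^{2} = \left(v + v^{2}\right) v^{2} = v^{2} \left(v + v^{2}\right)$)
$t{\left(u \right)} = 22$ ($t{\left(u \right)} = 51 - 29 = 22$)
$\left(W - 13\right) \left(-62\right) - t{\left(x{\left(-13 \right)} \right)} = \left(114 - 13\right) \left(-62\right) - 22 = 101 \left(-62\right) - 22 = -6262 - 22 = -6284$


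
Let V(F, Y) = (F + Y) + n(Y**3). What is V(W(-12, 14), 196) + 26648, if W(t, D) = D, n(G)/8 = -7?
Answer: 26802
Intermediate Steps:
n(G) = -56 (n(G) = 8*(-7) = -56)
V(F, Y) = -56 + F + Y (V(F, Y) = (F + Y) - 56 = -56 + F + Y)
V(W(-12, 14), 196) + 26648 = (-56 + 14 + 196) + 26648 = 154 + 26648 = 26802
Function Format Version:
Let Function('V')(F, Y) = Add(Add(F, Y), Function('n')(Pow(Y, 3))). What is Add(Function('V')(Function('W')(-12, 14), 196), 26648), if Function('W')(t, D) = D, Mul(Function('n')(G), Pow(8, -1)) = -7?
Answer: 26802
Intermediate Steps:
Function('n')(G) = -56 (Function('n')(G) = Mul(8, -7) = -56)
Function('V')(F, Y) = Add(-56, F, Y) (Function('V')(F, Y) = Add(Add(F, Y), -56) = Add(-56, F, Y))
Add(Function('V')(Function('W')(-12, 14), 196), 26648) = Add(Add(-56, 14, 196), 26648) = Add(154, 26648) = 26802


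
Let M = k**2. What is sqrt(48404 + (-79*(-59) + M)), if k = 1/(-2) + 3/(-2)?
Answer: sqrt(53069) ≈ 230.37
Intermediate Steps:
k = -2 (k = 1*(-1/2) + 3*(-1/2) = -1/2 - 3/2 = -2)
M = 4 (M = (-2)**2 = 4)
sqrt(48404 + (-79*(-59) + M)) = sqrt(48404 + (-79*(-59) + 4)) = sqrt(48404 + (4661 + 4)) = sqrt(48404 + 4665) = sqrt(53069)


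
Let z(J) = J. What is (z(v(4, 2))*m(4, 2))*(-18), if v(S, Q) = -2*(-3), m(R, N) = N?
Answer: -216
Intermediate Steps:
v(S, Q) = 6
(z(v(4, 2))*m(4, 2))*(-18) = (6*2)*(-18) = 12*(-18) = -216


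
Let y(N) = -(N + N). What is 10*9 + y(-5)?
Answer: 100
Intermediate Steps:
y(N) = -2*N
10*9 + y(-5) = 10*9 - 2*(-5) = 90 + 10 = 100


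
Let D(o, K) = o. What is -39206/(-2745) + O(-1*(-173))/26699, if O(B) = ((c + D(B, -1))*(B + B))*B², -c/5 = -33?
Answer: 9608921980534/73288755 ≈ 1.3111e+5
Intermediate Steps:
c = 165 (c = -5*(-33) = 165)
O(B) = 2*B³*(165 + B) (O(B) = ((165 + B)*(B + B))*B² = ((165 + B)*(2*B))*B² = (2*B*(165 + B))*B² = 2*B³*(165 + B))
-39206/(-2745) + O(-1*(-173))/26699 = -39206/(-2745) + (2*(-1*(-173))³*(165 - 1*(-173)))/26699 = -39206*(-1/2745) + (2*173³*(165 + 173))*(1/26699) = 39206/2745 + (2*5177717*338)*(1/26699) = 39206/2745 + 3500136692*(1/26699) = 39206/2745 + 3500136692/26699 = 9608921980534/73288755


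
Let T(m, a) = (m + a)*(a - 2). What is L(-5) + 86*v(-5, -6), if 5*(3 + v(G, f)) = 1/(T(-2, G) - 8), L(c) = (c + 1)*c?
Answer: -48704/205 ≈ -237.58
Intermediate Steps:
L(c) = c*(1 + c) (L(c) = (1 + c)*c = c*(1 + c))
T(m, a) = (-2 + a)*(a + m) (T(m, a) = (a + m)*(-2 + a) = (-2 + a)*(a + m))
v(G, f) = -3 + 1/(5*(-4 + G² - 4*G)) (v(G, f) = -3 + 1/(5*((G² - 2*G - 2*(-2) + G*(-2)) - 8)) = -3 + 1/(5*((G² - 2*G + 4 - 2*G) - 8)) = -3 + 1/(5*((4 + G² - 4*G) - 8)) = -3 + 1/(5*(-4 + G² - 4*G)))
L(-5) + 86*v(-5, -6) = -5*(1 - 5) + 86*((61 - 15*(-5)² + 60*(-5))/(5*(-4 + (-5)² - 4*(-5)))) = -5*(-4) + 86*((61 - 15*25 - 300)/(5*(-4 + 25 + 20))) = 20 + 86*((⅕)*(61 - 375 - 300)/41) = 20 + 86*((⅕)*(1/41)*(-614)) = 20 + 86*(-614/205) = 20 - 52804/205 = -48704/205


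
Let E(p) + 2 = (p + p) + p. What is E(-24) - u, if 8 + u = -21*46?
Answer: 900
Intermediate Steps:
E(p) = -2 + 3*p (E(p) = -2 + ((p + p) + p) = -2 + (2*p + p) = -2 + 3*p)
u = -974 (u = -8 - 21*46 = -8 - 966 = -974)
E(-24) - u = (-2 + 3*(-24)) - 1*(-974) = (-2 - 72) + 974 = -74 + 974 = 900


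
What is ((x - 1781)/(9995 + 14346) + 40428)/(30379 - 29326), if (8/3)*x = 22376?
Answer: 984064558/25631073 ≈ 38.393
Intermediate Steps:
x = 8391 (x = (3/8)*22376 = 8391)
((x - 1781)/(9995 + 14346) + 40428)/(30379 - 29326) = ((8391 - 1781)/(9995 + 14346) + 40428)/(30379 - 29326) = (6610/24341 + 40428)/1053 = (6610*(1/24341) + 40428)*(1/1053) = (6610/24341 + 40428)*(1/1053) = (984064558/24341)*(1/1053) = 984064558/25631073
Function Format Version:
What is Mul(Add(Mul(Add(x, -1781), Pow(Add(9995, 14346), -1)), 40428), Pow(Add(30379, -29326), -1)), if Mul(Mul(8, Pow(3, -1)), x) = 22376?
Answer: Rational(984064558, 25631073) ≈ 38.393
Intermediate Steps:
x = 8391 (x = Mul(Rational(3, 8), 22376) = 8391)
Mul(Add(Mul(Add(x, -1781), Pow(Add(9995, 14346), -1)), 40428), Pow(Add(30379, -29326), -1)) = Mul(Add(Mul(Add(8391, -1781), Pow(Add(9995, 14346), -1)), 40428), Pow(Add(30379, -29326), -1)) = Mul(Add(Mul(6610, Pow(24341, -1)), 40428), Pow(1053, -1)) = Mul(Add(Mul(6610, Rational(1, 24341)), 40428), Rational(1, 1053)) = Mul(Add(Rational(6610, 24341), 40428), Rational(1, 1053)) = Mul(Rational(984064558, 24341), Rational(1, 1053)) = Rational(984064558, 25631073)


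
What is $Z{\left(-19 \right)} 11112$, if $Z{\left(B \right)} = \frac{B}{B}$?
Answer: $11112$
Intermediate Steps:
$Z{\left(B \right)} = 1$
$Z{\left(-19 \right)} 11112 = 1 \cdot 11112 = 11112$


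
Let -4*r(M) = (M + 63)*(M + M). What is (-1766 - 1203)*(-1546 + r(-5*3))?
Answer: 3521234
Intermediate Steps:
r(M) = -M*(63 + M)/2 (r(M) = -(M + 63)*(M + M)/4 = -(63 + M)*2*M/4 = -M*(63 + M)/2)
(-1766 - 1203)*(-1546 + r(-5*3)) = (-1766 - 1203)*(-1546 - (-5*3)*(63 - 5*3)/2) = -2969*(-1546 - 1/2*(-15)*(63 - 15)) = -2969*(-1546 - 1/2*(-15)*48) = -2969*(-1546 + 360) = -2969*(-1186) = 3521234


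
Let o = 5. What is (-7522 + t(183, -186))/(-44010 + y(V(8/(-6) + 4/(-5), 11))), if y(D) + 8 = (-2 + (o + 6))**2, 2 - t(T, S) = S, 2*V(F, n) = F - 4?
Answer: 7334/43937 ≈ 0.16692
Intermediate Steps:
V(F, n) = -2 + F/2 (V(F, n) = (F - 4)/2 = (-4 + F)/2 = -2 + F/2)
t(T, S) = 2 - S
y(D) = 73 (y(D) = -8 + (-2 + (5 + 6))**2 = -8 + (-2 + 11)**2 = -8 + 9**2 = -8 + 81 = 73)
(-7522 + t(183, -186))/(-44010 + y(V(8/(-6) + 4/(-5), 11))) = (-7522 + (2 - 1*(-186)))/(-44010 + 73) = (-7522 + (2 + 186))/(-43937) = (-7522 + 188)*(-1/43937) = -7334*(-1/43937) = 7334/43937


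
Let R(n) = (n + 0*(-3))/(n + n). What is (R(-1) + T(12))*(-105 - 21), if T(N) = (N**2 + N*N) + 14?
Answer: -38115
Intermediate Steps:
R(n) = 1/2 (R(n) = (n + 0)/((2*n)) = n*(1/(2*n)) = 1/2)
T(N) = 14 + 2*N**2 (T(N) = (N**2 + N**2) + 14 = 2*N**2 + 14 = 14 + 2*N**2)
(R(-1) + T(12))*(-105 - 21) = (1/2 + (14 + 2*12**2))*(-105 - 21) = (1/2 + (14 + 2*144))*(-126) = (1/2 + (14 + 288))*(-126) = (1/2 + 302)*(-126) = (605/2)*(-126) = -38115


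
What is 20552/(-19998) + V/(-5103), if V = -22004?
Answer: 18619952/5669433 ≈ 3.2843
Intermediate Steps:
20552/(-19998) + V/(-5103) = 20552/(-19998) - 22004/(-5103) = 20552*(-1/19998) - 22004*(-1/5103) = -10276/9999 + 22004/5103 = 18619952/5669433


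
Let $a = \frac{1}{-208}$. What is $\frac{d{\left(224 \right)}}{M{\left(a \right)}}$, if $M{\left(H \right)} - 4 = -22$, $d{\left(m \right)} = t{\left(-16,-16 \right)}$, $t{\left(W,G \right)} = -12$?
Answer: $\frac{2}{3} \approx 0.66667$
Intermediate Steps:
$d{\left(m \right)} = -12$
$a = - \frac{1}{208} \approx -0.0048077$
$M{\left(H \right)} = -18$ ($M{\left(H \right)} = 4 - 22 = -18$)
$\frac{d{\left(224 \right)}}{M{\left(a \right)}} = - \frac{12}{-18} = \left(-12\right) \left(- \frac{1}{18}\right) = \frac{2}{3}$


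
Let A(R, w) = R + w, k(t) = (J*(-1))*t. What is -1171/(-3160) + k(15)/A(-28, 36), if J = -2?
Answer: 13021/3160 ≈ 4.1206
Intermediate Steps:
k(t) = 2*t (k(t) = (-2*(-1))*t = 2*t)
-1171/(-3160) + k(15)/A(-28, 36) = -1171/(-3160) + (2*15)/(-28 + 36) = -1171*(-1/3160) + 30/8 = 1171/3160 + 30*(1/8) = 1171/3160 + 15/4 = 13021/3160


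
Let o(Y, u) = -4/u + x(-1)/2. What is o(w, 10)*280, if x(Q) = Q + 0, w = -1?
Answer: -252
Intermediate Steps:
x(Q) = Q
o(Y, u) = -½ - 4/u (o(Y, u) = -4/u - 1/2 = -4/u - 1*½ = -4/u - ½ = -½ - 4/u)
o(w, 10)*280 = ((½)*(-8 - 1*10)/10)*280 = ((½)*(⅒)*(-8 - 10))*280 = ((½)*(⅒)*(-18))*280 = -9/10*280 = -252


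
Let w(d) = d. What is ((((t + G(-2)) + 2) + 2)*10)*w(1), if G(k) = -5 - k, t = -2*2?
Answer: -30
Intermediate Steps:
t = -4
((((t + G(-2)) + 2) + 2)*10)*w(1) = ((((-4 + (-5 - 1*(-2))) + 2) + 2)*10)*1 = ((((-4 + (-5 + 2)) + 2) + 2)*10)*1 = ((((-4 - 3) + 2) + 2)*10)*1 = (((-7 + 2) + 2)*10)*1 = ((-5 + 2)*10)*1 = -3*10*1 = -30*1 = -30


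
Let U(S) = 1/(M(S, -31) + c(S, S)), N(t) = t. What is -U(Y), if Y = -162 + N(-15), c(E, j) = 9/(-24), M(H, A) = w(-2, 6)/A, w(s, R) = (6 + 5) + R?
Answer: 248/229 ≈ 1.0830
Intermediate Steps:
w(s, R) = 11 + R
M(H, A) = 17/A (M(H, A) = (11 + 6)/A = 17/A)
c(E, j) = -3/8 (c(E, j) = 9*(-1/24) = -3/8)
Y = -177 (Y = -162 - 15 = -177)
U(S) = -248/229 (U(S) = 1/(17/(-31) - 3/8) = 1/(17*(-1/31) - 3/8) = 1/(-17/31 - 3/8) = 1/(-229/248) = -248/229)
-U(Y) = -1*(-248/229) = 248/229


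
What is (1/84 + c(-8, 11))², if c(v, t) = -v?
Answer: 452929/7056 ≈ 64.191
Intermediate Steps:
(1/84 + c(-8, 11))² = (1/84 - 1*(-8))² = (1/84 + 8)² = (673/84)² = 452929/7056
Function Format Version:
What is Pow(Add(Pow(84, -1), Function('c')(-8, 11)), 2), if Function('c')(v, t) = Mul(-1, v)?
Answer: Rational(452929, 7056) ≈ 64.191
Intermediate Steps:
Pow(Add(Pow(84, -1), Function('c')(-8, 11)), 2) = Pow(Add(Pow(84, -1), Mul(-1, -8)), 2) = Pow(Add(Rational(1, 84), 8), 2) = Pow(Rational(673, 84), 2) = Rational(452929, 7056)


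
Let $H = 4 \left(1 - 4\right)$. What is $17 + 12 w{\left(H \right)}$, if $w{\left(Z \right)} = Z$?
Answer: $-127$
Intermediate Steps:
$H = -12$ ($H = 4 \left(-3\right) = -12$)
$17 + 12 w{\left(H \right)} = 17 + 12 \left(-12\right) = 17 - 144 = -127$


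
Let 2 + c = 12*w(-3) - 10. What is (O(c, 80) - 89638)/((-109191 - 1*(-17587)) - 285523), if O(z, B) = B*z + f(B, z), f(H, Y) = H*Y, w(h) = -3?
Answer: 97318/377127 ≈ 0.25805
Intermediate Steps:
c = -48 (c = -2 + (12*(-3) - 10) = -2 + (-36 - 10) = -2 - 46 = -48)
O(z, B) = 2*B*z (O(z, B) = B*z + B*z = 2*B*z)
(O(c, 80) - 89638)/((-109191 - 1*(-17587)) - 285523) = (2*80*(-48) - 89638)/((-109191 - 1*(-17587)) - 285523) = (-7680 - 89638)/((-109191 + 17587) - 285523) = -97318/(-91604 - 285523) = -97318/(-377127) = -97318*(-1/377127) = 97318/377127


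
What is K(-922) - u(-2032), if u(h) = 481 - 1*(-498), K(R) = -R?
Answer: -57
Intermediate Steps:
u(h) = 979 (u(h) = 481 + 498 = 979)
K(-922) - u(-2032) = -1*(-922) - 1*979 = 922 - 979 = -57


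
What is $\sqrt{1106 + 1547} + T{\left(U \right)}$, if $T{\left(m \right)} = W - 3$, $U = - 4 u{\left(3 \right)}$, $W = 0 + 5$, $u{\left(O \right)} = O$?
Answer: $2 + \sqrt{2653} \approx 53.507$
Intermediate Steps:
$W = 5$
$U = -12$ ($U = \left(-4\right) 3 = -12$)
$T{\left(m \right)} = 2$ ($T{\left(m \right)} = 5 - 3 = 2$)
$\sqrt{1106 + 1547} + T{\left(U \right)} = \sqrt{1106 + 1547} + 2 = \sqrt{2653} + 2 = 2 + \sqrt{2653}$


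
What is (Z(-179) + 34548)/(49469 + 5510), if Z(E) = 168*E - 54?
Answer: 4422/54979 ≈ 0.080431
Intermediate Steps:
Z(E) = -54 + 168*E
(Z(-179) + 34548)/(49469 + 5510) = ((-54 + 168*(-179)) + 34548)/(49469 + 5510) = ((-54 - 30072) + 34548)/54979 = (-30126 + 34548)*(1/54979) = 4422*(1/54979) = 4422/54979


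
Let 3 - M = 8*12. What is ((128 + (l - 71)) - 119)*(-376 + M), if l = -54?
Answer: 54404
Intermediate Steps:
M = -93 (M = 3 - 8*12 = 3 - 1*96 = 3 - 96 = -93)
((128 + (l - 71)) - 119)*(-376 + M) = ((128 + (-54 - 71)) - 119)*(-376 - 93) = ((128 - 125) - 119)*(-469) = (3 - 119)*(-469) = -116*(-469) = 54404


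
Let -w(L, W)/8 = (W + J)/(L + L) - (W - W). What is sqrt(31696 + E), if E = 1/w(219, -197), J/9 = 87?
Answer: sqrt(43536990130)/1172 ≈ 178.03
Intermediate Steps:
J = 783 (J = 9*87 = 783)
w(L, W) = -4*(783 + W)/L (w(L, W) = -8*((W + 783)/(L + L) - (W - W)) = -8*((783 + W)/((2*L)) - 1*0) = -8*((783 + W)*(1/(2*L)) + 0) = -8*((783 + W)/(2*L) + 0) = -4*(783 + W)/L)
E = -219/2344 (E = 1/(4*(-783 - 1*(-197))/219) = 1/(4*(1/219)*(-783 + 197)) = 1/(4*(1/219)*(-586)) = 1/(-2344/219) = -219/2344 ≈ -0.093430)
sqrt(31696 + E) = sqrt(31696 - 219/2344) = sqrt(74295205/2344) = sqrt(43536990130)/1172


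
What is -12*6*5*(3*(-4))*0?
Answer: 0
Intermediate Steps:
-12*6*5*(3*(-4))*0 = -360*(-12*0) = -360*0 = -12*0 = 0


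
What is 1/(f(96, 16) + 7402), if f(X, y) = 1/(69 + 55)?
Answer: 124/917849 ≈ 0.00013510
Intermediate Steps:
f(X, y) = 1/124
1/(f(96, 16) + 7402) = 1/(1/124 + 7402) = 1/(917849/124) = 124/917849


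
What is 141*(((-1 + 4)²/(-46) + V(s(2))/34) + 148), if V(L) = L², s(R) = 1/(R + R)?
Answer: 260758491/12512 ≈ 20841.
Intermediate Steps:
s(R) = 1/(2*R)
141*(((-1 + 4)²/(-46) + V(s(2))/34) + 148) = 141*(((-1 + 4)²/(-46) + ((½)/2)²/34) + 148) = 141*((3²*(-1/46) + ((½)*(½))²*(1/34)) + 148) = 141*((9*(-1/46) + (¼)²*(1/34)) + 148) = 141*((-9/46 + (1/16)*(1/34)) + 148) = 141*((-9/46 + 1/544) + 148) = 141*(-2425/12512 + 148) = 141*(1849351/12512) = 260758491/12512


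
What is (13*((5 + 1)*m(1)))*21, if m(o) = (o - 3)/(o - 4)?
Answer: 1092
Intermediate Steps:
m(o) = (-3 + o)/(-4 + o)
(13*((5 + 1)*m(1)))*21 = (13*((5 + 1)*((-3 + 1)/(-4 + 1))))*21 = (13*(6*(-2/(-3))))*21 = (13*(6*(-⅓*(-2))))*21 = (13*(6*(⅔)))*21 = (13*4)*21 = 52*21 = 1092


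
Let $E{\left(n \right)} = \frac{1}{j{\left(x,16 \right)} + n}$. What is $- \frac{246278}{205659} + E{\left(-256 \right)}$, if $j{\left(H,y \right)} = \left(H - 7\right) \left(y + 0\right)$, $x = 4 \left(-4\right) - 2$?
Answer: $- \frac{161764027}{134912304} \approx -1.199$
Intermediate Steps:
$x = -18$ ($x = -16 - 2 = -18$)
$j{\left(H,y \right)} = y \left(-7 + H\right)$ ($j{\left(H,y \right)} = \left(-7 + H\right) y = y \left(-7 + H\right)$)
$E{\left(n \right)} = \frac{1}{-400 + n}$ ($E{\left(n \right)} = \frac{1}{16 \left(-7 - 18\right) + n} = \frac{1}{16 \left(-25\right) + n} = \frac{1}{-400 + n}$)
$- \frac{246278}{205659} + E{\left(-256 \right)} = - \frac{246278}{205659} + \frac{1}{-400 - 256} = \left(-246278\right) \frac{1}{205659} + \frac{1}{-656} = - \frac{246278}{205659} - \frac{1}{656} = - \frac{161764027}{134912304}$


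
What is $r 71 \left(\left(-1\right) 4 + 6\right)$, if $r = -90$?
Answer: $-12780$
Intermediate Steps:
$r 71 \left(\left(-1\right) 4 + 6\right) = \left(-90\right) 71 \left(\left(-1\right) 4 + 6\right) = - 6390 \left(-4 + 6\right) = \left(-6390\right) 2 = -12780$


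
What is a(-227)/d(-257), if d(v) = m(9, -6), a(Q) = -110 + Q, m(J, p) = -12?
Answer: 337/12 ≈ 28.083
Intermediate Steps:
d(v) = -12
a(-227)/d(-257) = (-110 - 227)/(-12) = -337*(-1/12) = 337/12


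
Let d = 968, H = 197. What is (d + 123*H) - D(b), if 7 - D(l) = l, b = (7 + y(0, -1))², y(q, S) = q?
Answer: 25241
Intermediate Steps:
b = 49 (b = (7 + 0)² = 7² = 49)
D(l) = 7 - l
(d + 123*H) - D(b) = (968 + 123*197) - (7 - 1*49) = (968 + 24231) - (7 - 49) = 25199 - 1*(-42) = 25199 + 42 = 25241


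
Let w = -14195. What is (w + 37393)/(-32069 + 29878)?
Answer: -3314/313 ≈ -10.588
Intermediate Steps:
(w + 37393)/(-32069 + 29878) = (-14195 + 37393)/(-32069 + 29878) = 23198/(-2191) = 23198*(-1/2191) = -3314/313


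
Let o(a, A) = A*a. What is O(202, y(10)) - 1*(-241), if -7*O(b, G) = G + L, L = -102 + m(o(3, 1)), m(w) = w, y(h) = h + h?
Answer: 1766/7 ≈ 252.29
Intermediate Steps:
y(h) = 2*h
L = -99 (L = -102 + 1*3 = -102 + 3 = -99)
O(b, G) = 99/7 - G/7 (O(b, G) = -(G - 99)/7 = -(-99 + G)/7 = 99/7 - G/7)
O(202, y(10)) - 1*(-241) = (99/7 - 2*10/7) - 1*(-241) = (99/7 - ⅐*20) + 241 = (99/7 - 20/7) + 241 = 79/7 + 241 = 1766/7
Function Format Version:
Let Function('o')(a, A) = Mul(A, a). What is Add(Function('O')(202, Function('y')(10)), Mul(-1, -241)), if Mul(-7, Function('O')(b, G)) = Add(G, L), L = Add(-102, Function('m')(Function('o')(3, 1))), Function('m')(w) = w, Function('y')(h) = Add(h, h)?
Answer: Rational(1766, 7) ≈ 252.29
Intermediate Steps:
Function('y')(h) = Mul(2, h)
L = -99 (L = Add(-102, Mul(1, 3)) = Add(-102, 3) = -99)
Function('O')(b, G) = Add(Rational(99, 7), Mul(Rational(-1, 7), G)) (Function('O')(b, G) = Mul(Rational(-1, 7), Add(G, -99)) = Mul(Rational(-1, 7), Add(-99, G)) = Add(Rational(99, 7), Mul(Rational(-1, 7), G)))
Add(Function('O')(202, Function('y')(10)), Mul(-1, -241)) = Add(Add(Rational(99, 7), Mul(Rational(-1, 7), Mul(2, 10))), Mul(-1, -241)) = Add(Add(Rational(99, 7), Mul(Rational(-1, 7), 20)), 241) = Add(Add(Rational(99, 7), Rational(-20, 7)), 241) = Add(Rational(79, 7), 241) = Rational(1766, 7)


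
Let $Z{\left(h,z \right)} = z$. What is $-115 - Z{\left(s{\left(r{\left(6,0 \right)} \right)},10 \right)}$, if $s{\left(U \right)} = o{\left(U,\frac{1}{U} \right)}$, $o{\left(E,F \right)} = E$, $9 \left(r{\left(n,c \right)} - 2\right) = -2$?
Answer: $-125$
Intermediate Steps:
$r{\left(n,c \right)} = \frac{16}{9}$ ($r{\left(n,c \right)} = 2 + \frac{1}{9} \left(-2\right) = 2 - \frac{2}{9} = \frac{16}{9}$)
$s{\left(U \right)} = U$
$-115 - Z{\left(s{\left(r{\left(6,0 \right)} \right)},10 \right)} = -115 - 10 = -125$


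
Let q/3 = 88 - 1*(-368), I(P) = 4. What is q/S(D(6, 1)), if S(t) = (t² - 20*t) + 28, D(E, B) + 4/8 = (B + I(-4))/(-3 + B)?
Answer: 1368/97 ≈ 14.103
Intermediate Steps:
D(E, B) = -½ + (4 + B)/(-3 + B) (D(E, B) = -½ + (B + 4)/(-3 + B) = -½ + (4 + B)/(-3 + B))
q = 1368 (q = 3*(88 - 1*(-368)) = 3*(88 + 368) = 3*456 = 1368)
S(t) = 28 + t² - 20*t
q/S(D(6, 1)) = 1368/(28 + ((11 + 1)/(2*(-3 + 1)))² - 10*(11 + 1)/(-3 + 1)) = 1368/(28 + ((½)*12/(-2))² - 10*12/(-2)) = 1368/(28 + ((½)*(-½)*12)² - 10*(-1)*12/2) = 1368/(28 + (-3)² - 20*(-3)) = 1368/(28 + 9 + 60) = 1368/97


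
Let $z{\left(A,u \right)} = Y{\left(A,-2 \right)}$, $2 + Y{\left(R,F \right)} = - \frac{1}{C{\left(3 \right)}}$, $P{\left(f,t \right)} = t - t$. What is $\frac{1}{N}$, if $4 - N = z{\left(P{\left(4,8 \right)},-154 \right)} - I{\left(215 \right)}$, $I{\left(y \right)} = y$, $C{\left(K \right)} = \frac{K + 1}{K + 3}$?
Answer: $\frac{2}{445} \approx 0.0044944$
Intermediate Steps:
$C{\left(K \right)} = \frac{1 + K}{3 + K}$
$P{\left(f,t \right)} = 0$
$Y{\left(R,F \right)} = - \frac{7}{2}$ ($Y{\left(R,F \right)} = -2 - \frac{1}{\frac{1}{3 + 3} \left(1 + 3\right)} = -2 - \frac{1}{\frac{1}{6} \cdot 4} = -2 - \frac{1}{\frac{2}{3}} = -2 - \frac{3}{2} = - \frac{7}{2}$)
$z{\left(A,u \right)} = - \frac{7}{2}$
$N = \frac{445}{2}$ ($N = 4 - \left(- \frac{7}{2} - 215\right) = 4 - - \frac{437}{2} = 4 + \frac{437}{2} = \frac{445}{2} \approx 222.5$)
$\frac{1}{N} = \frac{1}{\frac{445}{2}} = \frac{2}{445}$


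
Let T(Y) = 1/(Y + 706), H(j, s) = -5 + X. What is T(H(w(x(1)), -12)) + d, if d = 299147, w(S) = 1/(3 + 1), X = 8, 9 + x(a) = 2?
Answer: 212095224/709 ≈ 2.9915e+5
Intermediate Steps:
x(a) = -7 (x(a) = -9 + 2 = -7)
w(S) = ¼ (w(S) = 1/4 = ¼)
H(j, s) = 3 (H(j, s) = -5 + 8 = 3)
T(Y) = 1/(706 + Y)
T(H(w(x(1)), -12)) + d = 1/(706 + 3) + 299147 = 1/709 + 299147 = 212095224/709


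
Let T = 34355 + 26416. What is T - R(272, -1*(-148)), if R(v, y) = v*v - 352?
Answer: -12861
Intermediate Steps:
R(v, y) = -352 + v**2 (R(v, y) = v**2 - 352 = -352 + v**2)
T = 60771
T - R(272, -1*(-148)) = 60771 - (-352 + 272**2) = 60771 - (-352 + 73984) = 60771 - 1*73632 = 60771 - 73632 = -12861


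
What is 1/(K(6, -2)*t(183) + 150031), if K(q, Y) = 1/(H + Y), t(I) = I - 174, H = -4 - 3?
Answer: 1/150030 ≈ 6.6653e-6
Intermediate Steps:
H = -7
t(I) = -174 + I
K(q, Y) = 1/(-7 + Y)
1/(K(6, -2)*t(183) + 150031) = 1/((-174 + 183)/(-7 - 2) + 150031) = 1/(9/(-9) + 150031) = 1/(-⅑*9 + 150031) = 1/(-1 + 150031) = 1/150030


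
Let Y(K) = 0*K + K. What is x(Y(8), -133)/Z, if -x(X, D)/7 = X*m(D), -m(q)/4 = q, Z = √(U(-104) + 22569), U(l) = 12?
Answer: -29792*√2509/7527 ≈ -198.26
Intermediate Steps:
Z = 3*√2509 (Z = √(12 + 22569) = √22581 = 3*√2509 ≈ 150.27)
m(q) = -4*q
Y(K) = K (Y(K) = 0 + K = K)
x(X, D) = 28*D*X (x(X, D) = -7*X*(-4*D) = -(-28)*D*X = 28*D*X)
x(Y(8), -133)/Z = (28*(-133)*8)/((3*√2509)) = -29792*√2509/7527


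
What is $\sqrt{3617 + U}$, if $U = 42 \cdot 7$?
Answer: $\sqrt{3911} \approx 62.538$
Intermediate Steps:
$U = 294$
$\sqrt{3617 + U} = \sqrt{3617 + 294} = \sqrt{3911}$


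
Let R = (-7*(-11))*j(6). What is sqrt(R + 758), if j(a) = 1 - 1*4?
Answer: sqrt(527) ≈ 22.956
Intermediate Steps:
j(a) = -3 (j(a) = 1 - 4 = -3)
R = -231 (R = -7*(-11)*(-3) = 77*(-3) = -231)
sqrt(R + 758) = sqrt(-231 + 758) = sqrt(527)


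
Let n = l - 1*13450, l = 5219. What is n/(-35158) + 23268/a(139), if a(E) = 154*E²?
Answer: 1807775257/7472164898 ≈ 0.24193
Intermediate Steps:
n = -8231 (n = 5219 - 1*13450 = 5219 - 13450 = -8231)
n/(-35158) + 23268/a(139) = -8231/(-35158) + 23268/((154*139²)) = -8231*(-1/35158) + 23268/((154*19321)) = 8231/35158 + 23268/2975434 = 8231/35158 + 23268*(1/2975434) = 8231/35158 + 1662/212531 = 1807775257/7472164898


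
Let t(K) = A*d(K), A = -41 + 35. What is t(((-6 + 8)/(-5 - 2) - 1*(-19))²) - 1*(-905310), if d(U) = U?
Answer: 44257224/49 ≈ 9.0321e+5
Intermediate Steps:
A = -6
t(K) = -6*K
t(((-6 + 8)/(-5 - 2) - 1*(-19))²) - 1*(-905310) = -6*((-6 + 8)/(-5 - 2) - 1*(-19))² - 1*(-905310) = -6*(2/(-7) + 19)² + 905310 = -6*(2*(-⅐) + 19)² + 905310 = -6*(-2/7 + 19)² + 905310 = -6*(131/7)² + 905310 = -6*17161/49 + 905310 = -102966/49 + 905310 = 44257224/49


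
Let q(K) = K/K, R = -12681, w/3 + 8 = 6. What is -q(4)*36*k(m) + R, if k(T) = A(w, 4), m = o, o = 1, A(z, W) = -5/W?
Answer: -12636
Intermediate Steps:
w = -6 (w = -24 + 3*6 = -24 + 18 = -6)
q(K) = 1
m = 1
k(T) = -5/4
-q(4)*36*k(m) + R = -1*36*(-5)/4 - 12681 = -36*(-5)/4 - 12681 = -1*(-45) - 12681 = 45 - 12681 = -12636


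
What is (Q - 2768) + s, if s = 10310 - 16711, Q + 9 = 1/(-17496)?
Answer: -160578289/17496 ≈ -9178.0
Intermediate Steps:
Q = -157465/17496 (Q = -9 + 1/(-17496) = -9 - 1/17496 = -157465/17496 ≈ -9.0001)
s = -6401
(Q - 2768) + s = (-157465/17496 - 2768) - 6401 = -48586393/17496 - 6401 = -160578289/17496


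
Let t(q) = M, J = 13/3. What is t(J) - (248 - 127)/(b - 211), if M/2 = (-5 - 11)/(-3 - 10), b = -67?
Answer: 10469/3614 ≈ 2.8968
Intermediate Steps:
J = 13/3 (J = 13*(1/3) = 13/3 ≈ 4.3333)
M = 32/13 (M = 2*((-5 - 11)/(-3 - 10)) = 2*(-16/(-13)) = 2*(-16*(-1/13)) = 2*(16/13) = 32/13 ≈ 2.4615)
t(q) = 32/13
t(J) - (248 - 127)/(b - 211) = 32/13 - (248 - 127)/(-67 - 211) = 32/13 - 121/(-278) = 32/13 - 121*(-1)/278 = 32/13 - 1*(-121/278) = 32/13 + 121/278 = 10469/3614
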